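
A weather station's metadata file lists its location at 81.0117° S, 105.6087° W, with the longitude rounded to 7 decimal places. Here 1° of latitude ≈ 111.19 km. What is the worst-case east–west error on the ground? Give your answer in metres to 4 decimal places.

Rounding to 7 decimal places leaves the longitude within ±5e-08° of the true value.
At latitude 81.0117° a degree of longitude spans 111190 m × cos 81.0117° = 111190 × 0.1562 ≈ 17371.5 m.
So at most 5e-08° × 17371.5 ≈ 0.000868576 m east–west.

0.0009 metres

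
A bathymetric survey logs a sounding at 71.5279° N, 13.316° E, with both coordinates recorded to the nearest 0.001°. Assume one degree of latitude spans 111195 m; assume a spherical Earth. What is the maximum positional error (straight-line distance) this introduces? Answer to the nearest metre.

58 metres

Rounding to 3 decimal places leaves each coordinate within ±0.0005° of the true value.
Latitude error → 0.0005 × 111195 = 55.5975 m along the meridian.
Longitude error → 0.0005 × 111195 × cos 71.5279° = 0.0005 × 111195 × 0.3168 ≈ 17.6157 m.
The two errors are perpendicular, so the maximum displacement is √(55.5975² + 17.6157²) ≈ 58.3215 m.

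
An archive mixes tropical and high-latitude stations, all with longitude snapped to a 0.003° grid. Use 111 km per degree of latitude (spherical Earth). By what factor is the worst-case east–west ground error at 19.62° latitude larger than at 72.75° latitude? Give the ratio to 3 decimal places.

3.176

With a 0.003° grid the true value lies within half a step, ±0.003°/2 = ±0.0015°, of the stored one.
At 19.62°: 0.0015° × 111000 × cos 19.62° = 0.0015 × 111000 × 0.9419 ≈ 156.83 m.
Error at 72.75° = 0.0015° × 111000 × cos 72.75° ≈ 166.5 × 0.2965 = 49.374 m.
Ratio: 156.83 / 49.374 = cos 19.62° / cos 72.75° ≈ 3.1764.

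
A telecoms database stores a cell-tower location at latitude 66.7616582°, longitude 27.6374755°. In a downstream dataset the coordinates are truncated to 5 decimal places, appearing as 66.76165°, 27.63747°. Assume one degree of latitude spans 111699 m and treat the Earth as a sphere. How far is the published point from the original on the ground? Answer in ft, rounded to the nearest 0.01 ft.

3.11 ft

The latitude changed by +0.0000082° and the longitude by +0.0000055°.
N–S: 0.0000082° × 111699 m/° = 0.915932 m.
East–west at this latitude: 0.0000055° × 111699 × cos 66.7617° ≈ 0.0000055 × 44071.6 = 0.242394 m.
Hypotenuse of the two orthogonal shifts: √(0.915932² + 0.242394²) = 0.947463 m.
Converting: 0.947463 m × 3.2808 ft/m ≈ 3.1085 ft.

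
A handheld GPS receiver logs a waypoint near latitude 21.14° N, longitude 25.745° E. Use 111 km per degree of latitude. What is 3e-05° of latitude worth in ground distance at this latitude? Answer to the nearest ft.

Along a meridian 3e-05° is 3e-05 × 111000 = 3.33 m.
Converting: 3.33 m × 3.2808 ft/m ≈ 10.925 ft.

11 ft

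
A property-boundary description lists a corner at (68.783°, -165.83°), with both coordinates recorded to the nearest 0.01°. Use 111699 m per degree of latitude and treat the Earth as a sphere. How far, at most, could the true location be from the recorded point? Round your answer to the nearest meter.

Rounding to 2 decimal places leaves each coordinate within ±0.005° of the true value.
N–S: 0.005° × 111699 m/° = 558.495 m.
East–west component at 68.783°: 0.005° × 111699 × cos 68.783° ≈ 0.005 × 40424 ≈ 202.12 m.
Worst case both components are at the extreme and orthogonal: √(558.495² + 202.12²) ≈ 593.944 m.

594 meters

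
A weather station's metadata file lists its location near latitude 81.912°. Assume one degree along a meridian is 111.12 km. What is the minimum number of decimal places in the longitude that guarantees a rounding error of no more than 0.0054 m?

7

At 81.912° one degree of longitude covers 111120 × cos 81.912° ≈ 111120 × 0.1407 ≈ 15633.9 m.
With N decimal places the half-ulp bound is 0.5·10⁻ᴺ°, or 0.5·10⁻ᴺ × 15633.9 m on the ground.
Setting 7816.95 × 10⁻ᴺ ≤ 0.0054 gives 10ᴺ ≥ 1.448e+06, i.e. N ≥ 6.16.
N = 6 would give 0.00782 m (too coarse); N = 7 gives 0.000782 m ≤ 0.0054 m.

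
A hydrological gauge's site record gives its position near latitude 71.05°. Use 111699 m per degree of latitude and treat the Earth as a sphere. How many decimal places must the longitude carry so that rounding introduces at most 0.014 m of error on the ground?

At 71.05° one degree of longitude covers 111699 × cos 71.05° ≈ 111699 × 0.3247 ≈ 36273.5 m.
With N decimal places the half-ulp bound is 0.5·10⁻ᴺ°, or 0.5·10⁻ᴺ × 36273.5 m on the ground.
Setting 18136.7 × 10⁻ᴺ ≤ 0.014 gives 10ᴺ ≥ 1.295e+06, i.e. N ≥ 6.11.
At 6 places the error can reach 0.0181 m, but 7 places keeps it to 0.00181 m.

7 decimal places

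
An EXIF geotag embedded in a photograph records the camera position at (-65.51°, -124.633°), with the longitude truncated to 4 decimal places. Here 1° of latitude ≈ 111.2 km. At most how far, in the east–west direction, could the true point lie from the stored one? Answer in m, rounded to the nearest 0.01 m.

4.61 m

Truncating at 4 decimal places can drop up to a full unit in the last place, so the longitude may be off by as much as 0.0001°.
One degree of longitude at 65.51° is 111200 × cos 65.51° ≈ 111200 × 0.4145 = 46096.2 m.
Maximum E–W displacement: 0.0001 × 46096.2 = 4.60962 m.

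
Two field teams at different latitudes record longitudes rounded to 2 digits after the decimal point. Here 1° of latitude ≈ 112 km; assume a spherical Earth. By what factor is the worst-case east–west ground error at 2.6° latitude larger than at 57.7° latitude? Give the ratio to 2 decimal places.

1.87

Rounding to 2 decimal places leaves the longitude within ±0.005° of the true value.
At 2.6°: 0.005° × 112000 × cos 2.6° = 0.005 × 112000 × 0.9990 ≈ 559.42 m.
At 57.7°: 0.005° × 112000 × cos 57.7° = 0.005 × 112000 × 0.5344 ≈ 299.24 m.
Ratio: 559.42 / 299.24 = cos 2.6° / cos 57.7° ≈ 1.8695.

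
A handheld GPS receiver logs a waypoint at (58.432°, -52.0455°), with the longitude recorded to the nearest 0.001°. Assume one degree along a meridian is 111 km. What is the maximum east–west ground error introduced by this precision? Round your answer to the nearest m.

Rounding to 3 decimal places leaves the longitude within ±0.0005° of the true value.
One degree of longitude at 58.432° is 111000 × cos 58.432° ≈ 111000 × 0.5235 = 58109.6 m.
East–west error: 0.0005° × 58109.6 m/° ≈ 29.0548 m.

29 m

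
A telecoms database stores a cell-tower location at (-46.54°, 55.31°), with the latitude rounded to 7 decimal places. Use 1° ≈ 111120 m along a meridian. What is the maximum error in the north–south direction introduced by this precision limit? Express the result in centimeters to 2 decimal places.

0.56 centimeters

Rounding to 7 decimal places leaves the latitude within ±5e-08° of the true value.
North–south distance: 5e-08° × 111120 m/° = 0.005556 m.
That is 0.005556 m = 0.5556 cm.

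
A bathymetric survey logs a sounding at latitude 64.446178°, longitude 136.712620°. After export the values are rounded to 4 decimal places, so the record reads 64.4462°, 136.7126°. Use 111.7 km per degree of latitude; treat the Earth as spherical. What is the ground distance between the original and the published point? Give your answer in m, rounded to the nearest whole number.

Δlat = 64.446178 − 64.4462 = -0.000022°; Δlon = 136.712620 − 136.7126 = +0.000020°.
North–south shift: -0.000022 × 111700 = -2.4574 m.
E–W at 64.4462°: 0.000020° × 111700 × cos 64.4462° = 0.000020 × 111700 × 0.4314 ≈ 0.963655 m.
Hypotenuse of the two orthogonal shifts: √(2.4574² + 0.963655²) = 2.63959 m.

3 m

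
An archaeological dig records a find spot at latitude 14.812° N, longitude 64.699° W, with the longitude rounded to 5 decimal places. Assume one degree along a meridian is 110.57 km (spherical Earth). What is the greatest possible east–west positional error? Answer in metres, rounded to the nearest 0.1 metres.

0.5 metres

Rounding to 5 decimal places leaves the longitude within ±5e-06° of the true value.
At latitude 14.812° a degree of longitude spans 110570 m × cos 14.812° = 110570 × 0.9668 ≈ 106896 m.
So at most 5e-06° × 106896 ≈ 0.534479 m east–west.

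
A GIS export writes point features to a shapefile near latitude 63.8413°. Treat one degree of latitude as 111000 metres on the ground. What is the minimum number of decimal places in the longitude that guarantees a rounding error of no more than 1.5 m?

At 63.8413° one degree of longitude covers 111000 × cos 63.8413° ≈ 111000 × 0.4409 ≈ 48935.3 m.
With N decimal places the half-ulp bound is 0.5·10⁻ᴺ°, or 0.5·10⁻ᴺ × 48935.3 m on the ground.
Setting 24467.7 × 10⁻ᴺ ≤ 1.5 gives 10ᴺ ≥ 1.631e+04, i.e. N ≥ 4.21.
So 5 decimal places suffice (0.245 m); 4 would allow up to 2.45 m.

5 decimal places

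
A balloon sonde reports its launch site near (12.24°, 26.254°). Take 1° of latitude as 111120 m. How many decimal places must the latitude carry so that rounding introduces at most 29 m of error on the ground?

One degree of latitude covers 111120 m.
N decimal places → at most half a unit in the last place, 0.5 × 10⁻ᴺ° = 111120/2 × 10⁻ᴺ m.
Need 0.5 × 111120 × 10⁻ᴺ ≤ 29 → 10⁻ᴺ ≤ 5.220e-04, so N ≥ 3.28.
N = 3 would give 55.6 m (too coarse); N = 4 gives 5.56 m ≤ 29 m.

4 decimal places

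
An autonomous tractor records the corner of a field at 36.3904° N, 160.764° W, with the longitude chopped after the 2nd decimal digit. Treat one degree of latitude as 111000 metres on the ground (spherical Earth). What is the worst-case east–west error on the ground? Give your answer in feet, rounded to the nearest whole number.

2932 feet

Truncating at 2 decimal places can drop up to a full unit in the last place, so the longitude may be off by as much as 0.01°.
Parallels shrink by cos φ, so at 36.3904° a degree of longitude is 111000 × 0.8050 ≈ 89354.2 m.
Maximum E–W displacement: 0.01 × 89354.2 = 893.542 m.
In feet: 893.542 m ÷ 0.3048 ≈ 2931.6 ft.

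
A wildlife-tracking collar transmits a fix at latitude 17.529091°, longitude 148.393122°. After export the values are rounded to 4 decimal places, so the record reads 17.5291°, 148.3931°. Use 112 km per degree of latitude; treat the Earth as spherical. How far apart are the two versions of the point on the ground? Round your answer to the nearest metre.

3 metres

Δlat = 17.529091 − 17.5291 = -0.000009°; Δlon = 148.393122 − 148.3931 = +0.000022°.
North–south shift: -0.000009 × 112000 = -1.008 m.
E–W at 17.5291°: 0.000022° × 112000 × cos 17.5291° = 0.000022 × 112000 × 0.9536 ≈ 2.34958 m.
Distance: √(1.008² + 2.34958²) ≈ 2.55668 m.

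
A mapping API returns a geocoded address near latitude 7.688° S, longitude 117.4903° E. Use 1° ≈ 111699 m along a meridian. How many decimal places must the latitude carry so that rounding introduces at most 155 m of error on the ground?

One degree of latitude covers 111699 m.
With N decimal places the half-ulp bound is 0.5·10⁻ᴺ°, or 0.5·10⁻ᴺ × 111699 m on the ground.
Setting 55849.5 × 10⁻ᴺ ≤ 155 gives 10ᴺ ≥ 360.3, i.e. N ≥ 2.56.
At 2 places the error can reach 558 m, but 3 places keeps it to 55.8 m.

3 decimal places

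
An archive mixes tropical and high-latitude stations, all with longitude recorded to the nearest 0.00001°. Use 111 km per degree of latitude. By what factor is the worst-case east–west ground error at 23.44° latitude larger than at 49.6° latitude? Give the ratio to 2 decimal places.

Rounding to 5 decimal places leaves the longitude within ±5e-06° of the true value.
At 23.44°: 5e-06° × 111000 × cos 23.44° = 5e-06 × 111000 × 0.9175 ≈ 0.5092 m.
Error at 49.6° = 5e-06° × 111000 × cos 49.6° ≈ 0.555 × 0.6481 = 0.35971 m.
The ratio reduces to cos 23.44° / cos 49.6° = 0.9175/0.6481 ≈ 1.4156.

1.42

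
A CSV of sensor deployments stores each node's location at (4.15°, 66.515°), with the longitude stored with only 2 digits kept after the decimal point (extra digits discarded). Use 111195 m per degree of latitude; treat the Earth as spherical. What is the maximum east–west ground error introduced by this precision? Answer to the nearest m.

Truncating at 2 decimal places can drop up to a full unit in the last place, so the longitude may be off by as much as 0.01°.
Parallels shrink by cos φ, so at 4.15° a degree of longitude is 111195 × 0.9974 ≈ 110903 m.
Maximum E–W displacement: 0.01 × 110903 = 1109.03 m.

1109 m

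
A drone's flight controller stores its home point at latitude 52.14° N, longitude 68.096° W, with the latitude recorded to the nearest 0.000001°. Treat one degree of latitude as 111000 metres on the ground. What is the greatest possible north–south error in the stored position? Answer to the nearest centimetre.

6 centimetres

Rounding to 6 decimal places leaves the latitude within ±5e-07° of the true value.
North–south distance: 5e-07° × 111000 m/° = 0.0555 m.
That is 0.0555 m = 5.55 cm.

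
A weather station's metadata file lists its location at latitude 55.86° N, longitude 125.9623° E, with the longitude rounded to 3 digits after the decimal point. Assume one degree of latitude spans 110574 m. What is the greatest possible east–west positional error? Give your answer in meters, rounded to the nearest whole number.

Rounding to 3 decimal places leaves the longitude within ±0.0005° of the true value.
Parallels shrink by cos φ, so at 55.86° a degree of longitude is 110574 × 0.5612 ≈ 62056 m.
East–west error: 0.0005° × 62056 m/° ≈ 31.028 m.

31 meters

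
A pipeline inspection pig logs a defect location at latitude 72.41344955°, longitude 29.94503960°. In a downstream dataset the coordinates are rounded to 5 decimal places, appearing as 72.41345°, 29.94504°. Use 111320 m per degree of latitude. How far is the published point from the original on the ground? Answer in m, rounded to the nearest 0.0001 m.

0.0519 m

Δlat = 72.41344955 − 72.41345 = -0.00000045°; Δlon = 29.94503960 − 29.94504 = -0.00000040°.
N–S: -0.00000045° × 111320 m/° = -0.050094 m.
East–west at this latitude: -0.00000040° × 111320 × cos 72.4134° ≈ -0.00000040 × 33634.9 = -0.013454 m.
Hypotenuse of the two orthogonal shifts: √(0.050094² + 0.013454²) = 0.0518692 m.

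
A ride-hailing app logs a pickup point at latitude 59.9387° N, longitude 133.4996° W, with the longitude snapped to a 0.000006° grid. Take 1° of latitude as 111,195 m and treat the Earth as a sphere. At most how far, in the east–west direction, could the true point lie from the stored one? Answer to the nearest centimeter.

17 centimeters

With a 0.000006° grid the true value lies within half a step, ±0.000006°/2 = ±3e-06°, of the stored one.
Parallels shrink by cos φ, so at 59.9387° a degree of longitude is 111195 × 0.5009 ≈ 55700.5 m.
Maximum E–W displacement: 3e-06 × 55700.5 = 0.167101 m.
That is 0.167101 m = 16.71 cm.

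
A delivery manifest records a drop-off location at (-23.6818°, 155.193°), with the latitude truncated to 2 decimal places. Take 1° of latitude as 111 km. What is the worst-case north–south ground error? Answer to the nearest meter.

1110 meters

Truncating at 2 decimal places can drop up to a full unit in the last place, so the latitude may be off by as much as 0.01°.
So the N–S error is at most 0.01 × 111000 = 1110 m.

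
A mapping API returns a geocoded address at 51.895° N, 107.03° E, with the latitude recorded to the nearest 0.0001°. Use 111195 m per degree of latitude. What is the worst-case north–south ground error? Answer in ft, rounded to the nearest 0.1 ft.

18.2 ft

Rounding to 4 decimal places leaves the latitude within ±5e-05° of the true value.
Along the meridian that is 5e-05° × 111195 m/° = 5.55975 m.
Converting: 5.55975 m × 3.2808 ft/m ≈ 18.241 ft.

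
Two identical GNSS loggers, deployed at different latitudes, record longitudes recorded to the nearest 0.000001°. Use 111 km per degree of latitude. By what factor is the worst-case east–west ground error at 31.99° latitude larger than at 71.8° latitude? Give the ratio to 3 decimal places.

2.715

Rounding to 6 decimal places leaves the longitude within ±5e-07° of the true value.
At 31.99°: 5e-07° × 111000 × cos 31.99° = 5e-07 × 111000 × 0.8481 ≈ 0.047072 m.
At 71.8°: 5e-07° × 111000 × cos 71.8° = 5e-07 × 111000 × 0.3123 ≈ 0.017335 m.
Ratio: 0.047072 / 0.017335 = cos 31.99° / cos 71.8° ≈ 2.7155.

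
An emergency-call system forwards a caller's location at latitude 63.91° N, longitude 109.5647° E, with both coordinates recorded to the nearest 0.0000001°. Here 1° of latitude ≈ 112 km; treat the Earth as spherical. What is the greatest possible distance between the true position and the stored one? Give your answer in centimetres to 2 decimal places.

Rounding to 7 decimal places leaves each coordinate within ±5e-08° of the true value.
N–S: 5e-08° × 112000 m/° = 0.0056 m.
E–W at 63.91°: 5e-08° × 112000 × cos 63.91° = 5e-08 × 112000 × 0.4398 ≈ 0.00246278 m.
The two errors are perpendicular, so the maximum displacement is √(0.0056² + 0.00246278²) ≈ 0.00611762 m.
That is 0.00611762 m = 0.61176 cm.

0.61 centimetres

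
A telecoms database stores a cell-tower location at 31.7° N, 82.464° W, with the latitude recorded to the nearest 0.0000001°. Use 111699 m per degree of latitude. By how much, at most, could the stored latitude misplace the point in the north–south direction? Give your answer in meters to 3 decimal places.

0.006 meters

Rounding to 7 decimal places leaves the latitude within ±5e-08° of the true value.
Along the meridian that is 5e-08° × 111699 m/° = 0.00558495 m.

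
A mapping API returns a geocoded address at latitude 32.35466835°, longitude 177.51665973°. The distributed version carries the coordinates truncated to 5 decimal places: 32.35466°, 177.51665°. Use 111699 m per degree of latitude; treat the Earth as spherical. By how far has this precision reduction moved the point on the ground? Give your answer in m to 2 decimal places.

1.31 m

The latitude changed by +0.00000835° and the longitude by +0.00000973°.
N–S: 0.00000835° × 111699 m/° = 0.932687 m.
East–west at this latitude: 0.00000973° × 111699 × cos 32.3547° ≈ 0.00000973 × 94357.9 = 0.918103 m.
Combined displacement = (0.932687² + 0.918103²)^½ ≈ 1.30875 m.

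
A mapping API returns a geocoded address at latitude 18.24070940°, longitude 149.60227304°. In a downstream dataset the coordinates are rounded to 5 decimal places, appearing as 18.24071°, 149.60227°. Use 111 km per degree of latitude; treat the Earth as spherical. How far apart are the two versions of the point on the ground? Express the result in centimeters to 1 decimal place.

Δlat = 18.24070940 − 18.24071 = -0.00000060°; Δlon = 149.60227304 − 149.60227 = +0.00000304°.
N–S: -0.00000060° × 111000 m/° = -0.0666 m.
E–W at 18.2407°: 0.00000304° × 111000 × cos 18.2407° = 0.00000304 × 111000 × 0.9497 ≈ 0.320484 m.
Combined displacement = (0.0666² + 0.320484²)^½ ≈ 0.327331 m.
That is 0.327331 m = 32.733 cm.

32.7 centimeters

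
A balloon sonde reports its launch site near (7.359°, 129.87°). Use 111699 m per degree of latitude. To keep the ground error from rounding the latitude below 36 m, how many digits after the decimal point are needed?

4 decimal places

One degree of latitude covers 111699 m.
With N decimal places the half-ulp bound is 0.5·10⁻ᴺ°, or 0.5·10⁻ᴺ × 111699 m on the ground.
Need 0.5 × 111699 × 10⁻ᴺ ≤ 36 → 10⁻ᴺ ≤ 6.446e-04, so N ≥ 3.19.
At 3 places the error can reach 55.8 m, but 4 places keeps it to 5.58 m.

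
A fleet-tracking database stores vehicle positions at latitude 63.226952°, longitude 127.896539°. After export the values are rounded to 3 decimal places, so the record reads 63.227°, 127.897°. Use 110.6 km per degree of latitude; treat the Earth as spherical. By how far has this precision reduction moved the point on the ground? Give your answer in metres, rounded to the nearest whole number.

24 metres

The latitude changed by -0.000048° and the longitude by -0.000461°.
North–south shift: -0.000048 × 110600 = -5.3088 m.
E–W at 63.227°: -0.000461° × 110600 × cos 63.227° = -0.000461 × 110600 × 0.4505 ≈ -22.9673 m.
Hypotenuse of the two orthogonal shifts: √(5.3088² + 22.9673²) = 23.5728 m.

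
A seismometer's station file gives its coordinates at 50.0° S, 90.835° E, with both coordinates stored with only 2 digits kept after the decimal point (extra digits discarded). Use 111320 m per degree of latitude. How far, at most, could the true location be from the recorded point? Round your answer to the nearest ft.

4342 ft

Truncating at 2 decimal places can drop up to a full unit in the last place, so each coordinate may be off by as much as 0.01°.
North–south component: 0.01° × 111320 = 1113.2 m.
E–W at 50°: 0.01° × 111320 × cos 50° = 0.01 × 111320 × 0.6428 ≈ 715.551 m.
Worst case both components are at the extreme and orthogonal: √(1113.2² + 715.551²) ≈ 1323.34 m.
In feet: 1323.34 m ÷ 0.3048 ≈ 4341.7 ft.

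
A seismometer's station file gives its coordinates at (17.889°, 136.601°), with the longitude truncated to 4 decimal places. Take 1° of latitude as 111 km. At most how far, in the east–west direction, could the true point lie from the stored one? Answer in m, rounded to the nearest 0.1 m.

Truncating at 4 decimal places can drop up to a full unit in the last place, so the longitude may be off by as much as 0.0001°.
At latitude 17.889° a degree of longitude spans 111000 m × cos 17.889° = 111000 × 0.9517 ≈ 105634 m.
So at most 0.0001° × 105634 ≈ 10.5634 m east–west.

10.6 m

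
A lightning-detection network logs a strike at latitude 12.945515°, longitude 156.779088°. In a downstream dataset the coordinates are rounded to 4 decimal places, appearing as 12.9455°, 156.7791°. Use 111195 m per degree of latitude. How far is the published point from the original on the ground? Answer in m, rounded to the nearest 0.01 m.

2.11 m

Δlat = 12.945515 − 12.9455 = +0.000015°; Δlon = 156.779088 − 156.7791 = -0.000012°.
North–south shift: 0.000015 × 111195 = 1.66793 m.
E–W at 12.9455°: -0.000012° × 111195 × cos 12.9455° = -0.000012 × 111195 × 0.9746 ≈ -1.30043 m.
Hypotenuse of the two orthogonal shifts: √(1.66793² + 1.30043²) = 2.11497 m.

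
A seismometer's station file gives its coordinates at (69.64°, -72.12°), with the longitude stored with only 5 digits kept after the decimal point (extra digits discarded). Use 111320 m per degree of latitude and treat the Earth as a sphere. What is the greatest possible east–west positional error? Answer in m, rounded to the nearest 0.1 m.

0.4 m

Truncating at 5 decimal places can drop up to a full unit in the last place, so the longitude may be off by as much as 1e-05°.
One degree of longitude at 69.64° is 111320 × cos 69.64° ≈ 111320 × 0.3479 = 38730.2 m.
East–west error: 1e-05° × 38730.2 m/° ≈ 0.387302 m.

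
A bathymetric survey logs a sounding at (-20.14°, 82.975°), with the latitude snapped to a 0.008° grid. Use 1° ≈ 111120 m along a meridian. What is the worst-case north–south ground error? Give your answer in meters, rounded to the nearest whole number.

With a 0.008° grid the true value lies within half a step, ±0.008°/2 = ±0.004°, of the stored one.
Along the meridian that is 0.004° × 111120 m/° = 444.48 m.

444 meters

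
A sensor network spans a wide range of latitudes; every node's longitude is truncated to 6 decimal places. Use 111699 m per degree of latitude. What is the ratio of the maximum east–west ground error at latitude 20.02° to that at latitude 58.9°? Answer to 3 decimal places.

Truncating at 6 decimal places can drop up to a full unit in the last place, so the longitude may be off by as much as 1e-06°.
Error at 20.02° = 1e-06° × 111699 × cos 20.02° ≈ 0.1117 × 0.9396 = 0.10495 m.
At 58.9°: 1e-06° × 111699 × cos 58.9° = 1e-06 × 111699 × 0.5165 ≈ 0.057696 m.
The ratio reduces to cos 20.02° / cos 58.9° = 0.9396/0.5165 ≈ 1.8190.

1.819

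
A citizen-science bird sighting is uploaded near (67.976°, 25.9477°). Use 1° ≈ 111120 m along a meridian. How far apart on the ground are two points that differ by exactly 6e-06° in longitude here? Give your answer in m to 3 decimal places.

0.250 m

One degree of longitude here spans 111120 × cos 67.976° = 111120 × 0.3750 ≈ 41669.4 m; 6e-06° of that is 0.250017 m.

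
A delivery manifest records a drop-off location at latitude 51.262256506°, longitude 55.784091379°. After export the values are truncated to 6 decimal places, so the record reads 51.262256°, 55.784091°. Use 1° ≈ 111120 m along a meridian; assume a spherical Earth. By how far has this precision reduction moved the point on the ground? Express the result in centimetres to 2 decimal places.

6.21 centimetres

The latitude changed by +0.000000506° and the longitude by +0.000000379°.
North–south shift: 0.000000506 × 111120 = 0.0562267 m.
E–W at 51.2623°: 0.000000379° × 111120 × cos 51.2623° = 0.000000379 × 111120 × 0.6258 ≈ 0.0263534 m.
Combined displacement = (0.0562267² + 0.0263534²)^½ ≈ 0.0620963 m.
That is 0.0620963 m = 6.2096 cm.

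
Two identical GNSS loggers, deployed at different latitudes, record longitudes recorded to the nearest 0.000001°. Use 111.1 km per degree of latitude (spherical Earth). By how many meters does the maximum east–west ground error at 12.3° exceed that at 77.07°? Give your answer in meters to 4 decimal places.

Rounding to 6 decimal places leaves the longitude within ±5e-07° of the true value.
At 12.3°: 5e-07° × 111100 × cos 12.3° = 5e-07 × 111100 × 0.9770 ≈ 0.054275 m.
At 77.07°: 5e-07° × 111100 × cos 77.07° = 5e-07 × 111100 × 0.2238 ≈ 0.01243 m.
So the lower-latitude error exceeds the higher by 0.054275 − 0.01243 = 0.041845 m.

0.0418 meters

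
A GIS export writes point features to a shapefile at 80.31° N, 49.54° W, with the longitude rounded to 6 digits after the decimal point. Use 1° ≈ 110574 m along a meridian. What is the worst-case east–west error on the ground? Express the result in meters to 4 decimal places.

Rounding to 6 decimal places leaves the longitude within ±5e-07° of the true value.
At latitude 80.31° a degree of longitude spans 110574 m × cos 80.31° = 110574 × 0.1683 ≈ 18611.5 m.
East–west error: 5e-07° × 18611.5 m/° ≈ 0.00930576 m.

0.0093 meters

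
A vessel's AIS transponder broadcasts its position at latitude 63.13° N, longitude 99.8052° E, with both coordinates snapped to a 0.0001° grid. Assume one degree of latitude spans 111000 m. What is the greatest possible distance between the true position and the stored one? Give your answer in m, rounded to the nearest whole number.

With a 0.0001° grid the true value lies within half a step, ±0.0001°/2 = ±5e-05°, of the stored one.
Latitude error → 5e-05 × 111000 = 5.55 m along the meridian.
East–west component at 63.13°: 5e-05° × 111000 × cos 63.13° ≈ 5e-05 × 50168.4 ≈ 2.50842 m.
The two errors are perpendicular, so the maximum displacement is √(5.55² + 2.50842²) ≈ 6.09054 m.

6 m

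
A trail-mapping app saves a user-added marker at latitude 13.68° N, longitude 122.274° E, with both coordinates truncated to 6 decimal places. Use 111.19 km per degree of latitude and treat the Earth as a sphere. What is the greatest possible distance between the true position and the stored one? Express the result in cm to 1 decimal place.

15.5 cm

Truncating at 6 decimal places can drop up to a full unit in the last place, so each coordinate may be off by as much as 1e-06°.
North–south component: 1e-06° × 111190 = 0.11119 m.
East–west component at 13.68°: 1e-06° × 111190 × cos 13.68° ≈ 1e-06 × 108036 ≈ 0.108036 m.
The two errors are perpendicular, so the maximum displacement is √(0.11119² + 0.108036²) ≈ 0.155032 m.
That is 0.155032 m = 15.503 cm.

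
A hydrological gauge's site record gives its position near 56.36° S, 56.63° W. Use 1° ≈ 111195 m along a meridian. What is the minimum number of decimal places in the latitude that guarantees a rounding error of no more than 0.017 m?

7

One degree of latitude covers 111195 m.
With N decimal places the half-ulp bound is 0.5·10⁻ᴺ°, or 0.5·10⁻ᴺ × 111195 m on the ground.
Need 0.5 × 111195 × 10⁻ᴺ ≤ 0.017 → 10⁻ᴺ ≤ 3.058e-07, so N ≥ 6.51.
At 6 places the error can reach 0.0556 m, but 7 places keeps it to 0.00556 m.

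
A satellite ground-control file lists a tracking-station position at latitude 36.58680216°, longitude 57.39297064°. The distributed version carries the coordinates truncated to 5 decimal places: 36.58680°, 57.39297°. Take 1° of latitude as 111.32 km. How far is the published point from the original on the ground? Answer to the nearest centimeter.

25 centimeters

Δlat = 36.58680216 − 36.58680 = +0.00000216°; Δlon = 57.39297064 − 57.39297 = +0.00000064°.
North–south shift: 0.00000216 × 111320 = 0.240451 m.
E–W at 36.5868°: 0.00000064° × 111320 × cos 36.5868° = 0.00000064 × 111320 × 0.8030 ≈ 0.0572064 m.
Distance: √(0.240451² + 0.0572064²) ≈ 0.247163 m.
That is 0.247163 m = 24.716 cm.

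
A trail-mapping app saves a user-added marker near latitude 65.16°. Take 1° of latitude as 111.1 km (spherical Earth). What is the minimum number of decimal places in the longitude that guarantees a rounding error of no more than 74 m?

3 decimal places

At 65.16° one degree of longitude covers 111100 × cos 65.16° ≈ 111100 × 0.4201 ≈ 46671.5 m.
Rounding to N decimal places gives at most 0.5 × 10⁻ᴺ degrees of error, i.e. 0.5 × 10⁻ᴺ × 46671.5 m.
Setting 23335.8 × 10⁻ᴺ ≤ 74 gives 10ᴺ ≥ 315.3, i.e. N ≥ 2.50.
N = 2 would give 233 m (too coarse); N = 3 gives 23.3 m ≤ 74 m.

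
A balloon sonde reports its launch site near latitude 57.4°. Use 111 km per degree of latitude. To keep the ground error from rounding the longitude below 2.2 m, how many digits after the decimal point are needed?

At 57.4° one degree of longitude covers 111000 × cos 57.4° ≈ 111000 × 0.5388 ≈ 59803.6 m.
N decimal places → at most half a unit in the last place, 0.5 × 10⁻ᴺ° = 59803.6/2 × 10⁻ᴺ m.
Setting 29901.8 × 10⁻ᴺ ≤ 2.2 gives 10ᴺ ≥ 1.359e+04, i.e. N ≥ 4.13.
So 5 decimal places suffice (0.299 m); 4 would allow up to 2.99 m.

5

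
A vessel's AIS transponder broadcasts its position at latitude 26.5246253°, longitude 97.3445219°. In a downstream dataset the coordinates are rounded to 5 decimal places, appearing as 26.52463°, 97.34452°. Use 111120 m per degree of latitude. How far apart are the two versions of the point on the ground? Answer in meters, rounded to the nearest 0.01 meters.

The latitude changed by -0.0000047° and the longitude by +0.0000019°.
N–S: -0.0000047° × 111120 m/° = -0.522264 m.
East–west at this latitude: 0.0000019° × 111120 × cos 26.5246° ≈ 0.0000019 × 99423.8 = 0.188905 m.
Distance: √(0.522264² + 0.188905²) ≈ 0.555378 m.

0.56 meters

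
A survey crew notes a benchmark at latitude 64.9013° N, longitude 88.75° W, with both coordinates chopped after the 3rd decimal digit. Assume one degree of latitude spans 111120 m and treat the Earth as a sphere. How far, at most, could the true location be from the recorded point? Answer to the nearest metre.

121 metres

Truncating at 3 decimal places can drop up to a full unit in the last place, so each coordinate may be off by as much as 0.001°.
N–S: 0.001° × 111120 m/° = 111.12 m.
East–west component at 64.9013°: 0.001° × 111120 × cos 64.9013° ≈ 0.001 × 47134.8 ≈ 47.1348 m.
The two errors are perpendicular, so the maximum displacement is √(111.12² + 47.1348²) ≈ 120.704 m.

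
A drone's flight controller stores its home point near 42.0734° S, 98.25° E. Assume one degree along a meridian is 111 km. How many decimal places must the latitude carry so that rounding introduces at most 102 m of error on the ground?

One degree of latitude covers 111000 m.
Rounding to N decimal places gives at most 0.5 × 10⁻ᴺ degrees of error, i.e. 0.5 × 10⁻ᴺ × 111000 m.
Need 0.5 × 111000 × 10⁻ᴺ ≤ 102 → 10⁻ᴺ ≤ 1.838e-03, so N ≥ 2.74.
So 3 decimal places suffice (55.5 m); 2 would allow up to 555 m.

3 decimal places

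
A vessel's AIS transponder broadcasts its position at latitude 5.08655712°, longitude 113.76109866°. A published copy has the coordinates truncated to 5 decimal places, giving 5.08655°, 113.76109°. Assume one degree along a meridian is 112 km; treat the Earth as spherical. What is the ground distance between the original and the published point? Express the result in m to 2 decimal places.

1.25 m

Δlat = 5.08655712 − 5.08655 = +0.00000712°; Δlon = 113.76109866 − 113.76109 = +0.00000866°.
N–S: 0.00000712° × 112000 m/° = 0.79744 m.
East–west at this latitude: 0.00000866° × 112000 × cos 5.08655° ≈ 0.00000866 × 111559 = 0.9661 m.
Combined displacement = (0.79744² + 0.9661²)^½ ≈ 1.2527 m.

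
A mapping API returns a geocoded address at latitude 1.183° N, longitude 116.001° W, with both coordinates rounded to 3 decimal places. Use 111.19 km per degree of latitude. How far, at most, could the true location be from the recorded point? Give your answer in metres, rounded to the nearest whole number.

79 metres

Rounding to 3 decimal places leaves each coordinate within ±0.0005° of the true value.
Latitude error → 0.0005 × 111190 = 55.595 m along the meridian.
E–W at 1.183°: 0.0005° × 111190 × cos 1.183° = 0.0005 × 111190 × 0.9998 ≈ 55.5832 m.
Worst case both components are at the extreme and orthogonal: √(55.595² + 55.5832²) ≈ 78.6148 m.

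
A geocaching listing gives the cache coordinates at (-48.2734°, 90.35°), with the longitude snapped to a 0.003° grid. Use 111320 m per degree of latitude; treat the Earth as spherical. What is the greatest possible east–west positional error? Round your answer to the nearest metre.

111 metres

With a 0.003° grid the true value lies within half a step, ±0.003°/2 = ±0.0015°, of the stored one.
One degree of longitude at 48.2734° is 111320 × cos 48.2734° ≈ 111320 × 0.6656 = 74092 m.
East–west error: 0.0015° × 74092 m/° ≈ 111.138 m.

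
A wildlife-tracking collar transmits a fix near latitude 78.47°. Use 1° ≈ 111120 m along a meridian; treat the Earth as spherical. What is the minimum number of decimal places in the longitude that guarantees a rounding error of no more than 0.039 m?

At 78.47° one degree of longitude covers 111120 × cos 78.47° ≈ 111120 × 0.1999 ≈ 22210.8 m.
With N decimal places the half-ulp bound is 0.5·10⁻ᴺ°, or 0.5·10⁻ᴺ × 22210.8 m on the ground.
Setting 11105.4 × 10⁻ᴺ ≤ 0.039 gives 10ᴺ ≥ 2.848e+05, i.e. N ≥ 5.45.
At 5 places the error can reach 0.111 m, but 6 places keeps it to 0.0111 m.

6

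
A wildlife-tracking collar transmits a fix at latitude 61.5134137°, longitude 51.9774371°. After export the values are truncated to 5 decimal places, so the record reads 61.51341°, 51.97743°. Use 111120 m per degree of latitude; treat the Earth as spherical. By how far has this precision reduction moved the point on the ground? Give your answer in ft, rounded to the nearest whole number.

The latitude changed by +0.0000037° and the longitude by +0.0000071°.
North–south shift: 0.0000037 × 111120 = 0.411144 m.
East–west at this latitude: 0.0000071° × 111120 × cos 61.5134° ≈ 0.0000071 × 52999 = 0.376293 m.
Distance: √(0.411144² + 0.376293²) ≈ 0.557347 m.
Converting: 0.557347 m × 3.2808 ft/m ≈ 1.8286 ft.

2 ft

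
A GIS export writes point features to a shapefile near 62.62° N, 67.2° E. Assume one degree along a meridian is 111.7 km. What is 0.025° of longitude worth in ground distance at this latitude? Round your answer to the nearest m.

1284 m

One degree of longitude here spans 111700 × cos 62.62° = 111700 × 0.4599 ≈ 51369.7 m; 0.025° of that is 1284.24 m.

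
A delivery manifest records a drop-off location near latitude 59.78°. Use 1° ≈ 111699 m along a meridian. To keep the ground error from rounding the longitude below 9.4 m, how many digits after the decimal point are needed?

4

At 59.78° one degree of longitude covers 111699 × cos 59.78° ≈ 111699 × 0.5033 ≈ 56220.5 m.
With N decimal places the half-ulp bound is 0.5·10⁻ᴺ°, or 0.5·10⁻ᴺ × 56220.5 m on the ground.
Setting 28110.3 × 10⁻ᴺ ≤ 9.4 gives 10ᴺ ≥ 2990, i.e. N ≥ 3.48.
So 4 decimal places suffice (2.81 m); 3 would allow up to 28.1 m.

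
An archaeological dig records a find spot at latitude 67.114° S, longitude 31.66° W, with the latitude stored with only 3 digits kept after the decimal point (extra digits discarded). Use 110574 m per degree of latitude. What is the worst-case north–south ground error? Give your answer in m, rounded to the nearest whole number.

111 m

Truncating at 3 decimal places can drop up to a full unit in the last place, so the latitude may be off by as much as 0.001°.
Along the meridian that is 0.001° × 110574 m/° = 110.574 m.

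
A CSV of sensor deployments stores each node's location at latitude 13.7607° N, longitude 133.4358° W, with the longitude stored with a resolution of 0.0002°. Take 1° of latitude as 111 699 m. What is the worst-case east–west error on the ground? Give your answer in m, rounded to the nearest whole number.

With a 0.0002° grid the true value lies within half a step, ±0.0002°/2 = ±0.0001°, of the stored one.
Parallels shrink by cos φ, so at 13.7607° a degree of longitude is 111699 × 0.9713 ≈ 108493 m.
So at most 0.0001° × 108493 ≈ 10.8493 m east–west.

11 m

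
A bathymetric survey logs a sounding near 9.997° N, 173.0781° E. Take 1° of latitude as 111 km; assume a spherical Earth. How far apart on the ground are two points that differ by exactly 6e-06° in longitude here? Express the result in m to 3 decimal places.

One degree of longitude here spans 111000 × cos 9.997° = 111000 × 0.9848 ≈ 109315 m; 6e-06° of that is 0.655888 m.

0.656 m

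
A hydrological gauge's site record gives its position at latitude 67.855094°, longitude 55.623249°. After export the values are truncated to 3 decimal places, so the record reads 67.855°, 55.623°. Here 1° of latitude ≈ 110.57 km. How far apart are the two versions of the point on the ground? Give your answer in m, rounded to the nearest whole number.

15 m

The latitude changed by +0.000094° and the longitude by +0.000249°.
N–S: 0.000094° × 110570 m/° = 10.3936 m.
East–west at this latitude: 0.000249° × 110570 × cos 67.855° ≈ 0.000249 × 41679.6 = 10.3782 m.
Distance: √(10.3936² + 10.3782²) ≈ 14.6879 m.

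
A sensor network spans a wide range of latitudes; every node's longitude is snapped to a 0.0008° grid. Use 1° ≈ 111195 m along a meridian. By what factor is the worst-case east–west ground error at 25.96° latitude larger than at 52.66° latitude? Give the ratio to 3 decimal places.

1.482

With a 0.0008° grid the true value lies within half a step, ±0.0008°/2 = ±0.0004°, of the stored one.
Error at 25.96° = 0.0004° × 111195 × cos 25.96° ≈ 44.478 × 0.8991 = 39.99 m.
Error at 52.66° = 0.0004° × 111195 × cos 52.66° ≈ 44.478 × 0.6065 = 26.978 m.
Ratio: 39.99 / 26.978 = cos 25.96° / cos 52.66° ≈ 1.4823.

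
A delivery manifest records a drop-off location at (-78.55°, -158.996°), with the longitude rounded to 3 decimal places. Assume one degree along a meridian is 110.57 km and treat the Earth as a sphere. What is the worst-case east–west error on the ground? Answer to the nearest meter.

Rounding to 3 decimal places leaves the longitude within ±0.0005° of the true value.
Parallels shrink by cos φ, so at 78.55° a degree of longitude is 110570 × 0.1985 ≈ 21949.6 m.
East–west error: 0.0005° × 21949.6 m/° ≈ 10.9748 m.

11 meters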